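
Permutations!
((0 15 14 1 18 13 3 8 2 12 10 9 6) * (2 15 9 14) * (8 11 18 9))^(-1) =((0 8 15 2 12 10 14 1 9 6)(3 11 18 13))^(-1) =(0 6 9 1 14 10 12 2 15 8)(3 13 18 11)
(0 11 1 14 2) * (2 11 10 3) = (0 10 3 2)(1 14 11) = [10, 14, 0, 2, 4, 5, 6, 7, 8, 9, 3, 1, 12, 13, 11]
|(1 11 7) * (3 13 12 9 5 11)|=8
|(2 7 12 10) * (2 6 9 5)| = 7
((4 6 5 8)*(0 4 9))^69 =((0 4 6 5 8 9))^69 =(0 5)(4 8)(6 9)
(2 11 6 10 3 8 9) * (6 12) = (2 11 12 6 10 3 8 9) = [0, 1, 11, 8, 4, 5, 10, 7, 9, 2, 3, 12, 6]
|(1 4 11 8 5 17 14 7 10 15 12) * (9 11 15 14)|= 60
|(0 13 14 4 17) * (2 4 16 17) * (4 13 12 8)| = |(0 12 8 4 2 13 14 16 17)| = 9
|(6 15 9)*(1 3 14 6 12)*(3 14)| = |(1 14 6 15 9 12)| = 6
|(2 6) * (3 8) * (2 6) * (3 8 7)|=2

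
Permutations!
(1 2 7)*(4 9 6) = [0, 2, 7, 3, 9, 5, 4, 1, 8, 6] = (1 2 7)(4 9 6)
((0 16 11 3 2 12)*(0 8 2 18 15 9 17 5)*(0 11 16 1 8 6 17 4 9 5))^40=((0 1 8 2 12 6 17)(3 18 15 5 11)(4 9))^40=(18)(0 6 2 1 17 12 8)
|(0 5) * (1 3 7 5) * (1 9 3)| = 5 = |(0 9 3 7 5)|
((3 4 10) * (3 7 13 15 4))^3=(4 13 10 15 7)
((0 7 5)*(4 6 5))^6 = (0 7 4 6 5)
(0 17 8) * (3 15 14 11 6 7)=(0 17 8)(3 15 14 11 6 7)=[17, 1, 2, 15, 4, 5, 7, 3, 0, 9, 10, 6, 12, 13, 11, 14, 16, 8]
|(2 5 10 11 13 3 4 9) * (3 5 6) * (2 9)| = |(2 6 3 4)(5 10 11 13)| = 4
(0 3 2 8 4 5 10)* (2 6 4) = (0 3 6 4 5 10)(2 8) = [3, 1, 8, 6, 5, 10, 4, 7, 2, 9, 0]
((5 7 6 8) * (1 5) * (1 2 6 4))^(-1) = (1 4 7 5)(2 8 6)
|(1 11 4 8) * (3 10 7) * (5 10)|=4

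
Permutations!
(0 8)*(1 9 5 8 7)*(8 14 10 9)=[7, 8, 2, 3, 4, 14, 6, 1, 0, 5, 9, 11, 12, 13, 10]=(0 7 1 8)(5 14 10 9)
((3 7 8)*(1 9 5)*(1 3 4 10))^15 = ((1 9 5 3 7 8 4 10))^15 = (1 10 4 8 7 3 5 9)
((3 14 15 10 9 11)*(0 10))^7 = (15)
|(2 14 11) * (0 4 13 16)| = 12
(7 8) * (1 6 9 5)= (1 6 9 5)(7 8)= [0, 6, 2, 3, 4, 1, 9, 8, 7, 5]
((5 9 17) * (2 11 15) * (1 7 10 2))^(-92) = (1 11 10)(2 7 15)(5 9 17)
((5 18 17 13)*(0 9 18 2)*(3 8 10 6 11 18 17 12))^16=(0 5 17)(2 13 9)(3 10 11 12 8 6 18)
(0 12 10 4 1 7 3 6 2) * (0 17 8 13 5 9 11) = (0 12 10 4 1 7 3 6 2 17 8 13 5 9 11) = [12, 7, 17, 6, 1, 9, 2, 3, 13, 11, 4, 0, 10, 5, 14, 15, 16, 8]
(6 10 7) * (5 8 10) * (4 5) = [0, 1, 2, 3, 5, 8, 4, 6, 10, 9, 7] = (4 5 8 10 7 6)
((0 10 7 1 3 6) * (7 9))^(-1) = (0 6 3 1 7 9 10)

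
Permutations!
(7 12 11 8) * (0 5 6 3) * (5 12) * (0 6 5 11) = (0 12)(3 6)(7 11 8) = [12, 1, 2, 6, 4, 5, 3, 11, 7, 9, 10, 8, 0]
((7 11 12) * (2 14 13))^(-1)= (2 13 14)(7 12 11)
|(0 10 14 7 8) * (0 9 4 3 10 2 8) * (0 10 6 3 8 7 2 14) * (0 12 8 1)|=10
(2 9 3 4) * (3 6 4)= (2 9 6 4)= [0, 1, 9, 3, 2, 5, 4, 7, 8, 6]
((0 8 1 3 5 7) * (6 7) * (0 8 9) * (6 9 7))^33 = ((0 7 8 1 3 5 9))^33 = (0 5 1 7 9 3 8)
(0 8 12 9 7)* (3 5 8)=(0 3 5 8 12 9 7)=[3, 1, 2, 5, 4, 8, 6, 0, 12, 7, 10, 11, 9]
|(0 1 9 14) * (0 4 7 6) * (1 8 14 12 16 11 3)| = 6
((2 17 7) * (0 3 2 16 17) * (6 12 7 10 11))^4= (0 3 2)(6 17 12 10 7 11 16)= ((0 3 2)(6 12 7 16 17 10 11))^4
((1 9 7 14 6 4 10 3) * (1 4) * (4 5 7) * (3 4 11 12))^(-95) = (1 3 6 12 14 11 7 9 5)(4 10)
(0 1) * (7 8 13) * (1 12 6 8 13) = [12, 0, 2, 3, 4, 5, 8, 13, 1, 9, 10, 11, 6, 7] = (0 12 6 8 1)(7 13)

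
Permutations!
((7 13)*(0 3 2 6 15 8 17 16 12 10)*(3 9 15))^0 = ((0 9 15 8 17 16 12 10)(2 6 3)(7 13))^0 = (17)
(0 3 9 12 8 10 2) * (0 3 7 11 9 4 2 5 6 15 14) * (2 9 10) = (0 7 11 10 5 6 15 14)(2 3 4 9 12 8) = [7, 1, 3, 4, 9, 6, 15, 11, 2, 12, 5, 10, 8, 13, 0, 14]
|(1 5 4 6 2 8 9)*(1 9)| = 6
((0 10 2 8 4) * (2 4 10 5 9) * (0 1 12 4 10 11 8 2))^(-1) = (0 9 5)(1 4 12)(8 11)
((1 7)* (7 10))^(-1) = ((1 10 7))^(-1) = (1 7 10)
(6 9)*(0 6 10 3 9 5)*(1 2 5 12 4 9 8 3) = (0 6 12 4 9 10 1 2 5)(3 8) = [6, 2, 5, 8, 9, 0, 12, 7, 3, 10, 1, 11, 4]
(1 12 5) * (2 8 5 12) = (12)(1 2 8 5) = [0, 2, 8, 3, 4, 1, 6, 7, 5, 9, 10, 11, 12]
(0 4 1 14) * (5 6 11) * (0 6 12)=(0 4 1 14 6 11 5 12)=[4, 14, 2, 3, 1, 12, 11, 7, 8, 9, 10, 5, 0, 13, 6]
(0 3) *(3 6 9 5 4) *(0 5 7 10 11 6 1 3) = (0 1 3 5 4)(6 9 7 10 11) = [1, 3, 2, 5, 0, 4, 9, 10, 8, 7, 11, 6]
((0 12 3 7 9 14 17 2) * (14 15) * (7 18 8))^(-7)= (0 8 14 12 7 17 3 9 2 18 15)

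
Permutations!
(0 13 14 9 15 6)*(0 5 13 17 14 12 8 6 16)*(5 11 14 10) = (0 17 10 5 13 12 8 6 11 14 9 15 16) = [17, 1, 2, 3, 4, 13, 11, 7, 6, 15, 5, 14, 8, 12, 9, 16, 0, 10]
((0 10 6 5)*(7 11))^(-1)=((0 10 6 5)(7 11))^(-1)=(0 5 6 10)(7 11)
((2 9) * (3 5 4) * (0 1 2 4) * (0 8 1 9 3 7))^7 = ((0 9 4 7)(1 2 3 5 8))^7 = (0 7 4 9)(1 3 8 2 5)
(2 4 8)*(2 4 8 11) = (2 8 4 11) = [0, 1, 8, 3, 11, 5, 6, 7, 4, 9, 10, 2]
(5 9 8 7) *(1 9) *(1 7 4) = (1 9 8 4)(5 7) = [0, 9, 2, 3, 1, 7, 6, 5, 4, 8]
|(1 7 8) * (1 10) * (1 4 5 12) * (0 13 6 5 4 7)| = |(0 13 6 5 12 1)(7 8 10)| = 6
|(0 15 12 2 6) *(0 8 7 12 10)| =|(0 15 10)(2 6 8 7 12)| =15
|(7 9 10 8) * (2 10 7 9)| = 5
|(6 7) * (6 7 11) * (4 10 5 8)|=4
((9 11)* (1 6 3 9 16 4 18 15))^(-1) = ((1 6 3 9 11 16 4 18 15))^(-1) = (1 15 18 4 16 11 9 3 6)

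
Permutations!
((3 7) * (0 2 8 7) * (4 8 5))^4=(0 8 2 7 5 3 4)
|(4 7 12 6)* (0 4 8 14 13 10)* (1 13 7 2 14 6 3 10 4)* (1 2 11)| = 28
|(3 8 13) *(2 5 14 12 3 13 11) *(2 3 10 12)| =|(2 5 14)(3 8 11)(10 12)| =6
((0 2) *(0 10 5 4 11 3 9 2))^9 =((2 10 5 4 11 3 9))^9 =(2 5 11 9 10 4 3)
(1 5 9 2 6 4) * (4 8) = [0, 5, 6, 3, 1, 9, 8, 7, 4, 2] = (1 5 9 2 6 8 4)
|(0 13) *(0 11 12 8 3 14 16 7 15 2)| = |(0 13 11 12 8 3 14 16 7 15 2)| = 11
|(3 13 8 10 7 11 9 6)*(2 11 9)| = 14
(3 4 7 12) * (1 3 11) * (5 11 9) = (1 3 4 7 12 9 5 11) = [0, 3, 2, 4, 7, 11, 6, 12, 8, 5, 10, 1, 9]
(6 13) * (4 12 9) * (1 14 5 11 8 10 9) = (1 14 5 11 8 10 9 4 12)(6 13) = [0, 14, 2, 3, 12, 11, 13, 7, 10, 4, 9, 8, 1, 6, 5]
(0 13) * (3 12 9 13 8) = (0 8 3 12 9 13) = [8, 1, 2, 12, 4, 5, 6, 7, 3, 13, 10, 11, 9, 0]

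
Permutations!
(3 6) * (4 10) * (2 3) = [0, 1, 3, 6, 10, 5, 2, 7, 8, 9, 4] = (2 3 6)(4 10)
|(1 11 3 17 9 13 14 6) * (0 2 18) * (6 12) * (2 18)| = 18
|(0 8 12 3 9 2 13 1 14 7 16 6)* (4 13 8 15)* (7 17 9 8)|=12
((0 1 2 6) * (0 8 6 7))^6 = ((0 1 2 7)(6 8))^6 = (8)(0 2)(1 7)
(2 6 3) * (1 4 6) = (1 4 6 3 2) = [0, 4, 1, 2, 6, 5, 3]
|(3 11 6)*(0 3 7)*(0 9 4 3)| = 6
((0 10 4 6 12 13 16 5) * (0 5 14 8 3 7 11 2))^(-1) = ((0 10 4 6 12 13 16 14 8 3 7 11 2))^(-1) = (0 2 11 7 3 8 14 16 13 12 6 4 10)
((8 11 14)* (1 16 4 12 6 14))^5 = (1 14 4 11 6 16 8 12)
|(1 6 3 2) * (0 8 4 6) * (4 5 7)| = 9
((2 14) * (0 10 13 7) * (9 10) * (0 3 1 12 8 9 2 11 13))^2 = (0 14 13 3 12 9)(1 8 10 2 11 7)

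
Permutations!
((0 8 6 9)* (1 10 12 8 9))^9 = ((0 9)(1 10 12 8 6))^9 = (0 9)(1 6 8 12 10)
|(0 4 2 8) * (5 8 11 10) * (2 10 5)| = |(0 4 10 2 11 5 8)| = 7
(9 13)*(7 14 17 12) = (7 14 17 12)(9 13) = [0, 1, 2, 3, 4, 5, 6, 14, 8, 13, 10, 11, 7, 9, 17, 15, 16, 12]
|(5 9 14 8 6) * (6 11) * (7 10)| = 6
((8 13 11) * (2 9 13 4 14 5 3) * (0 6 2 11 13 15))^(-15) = ((0 6 2 9 15)(3 11 8 4 14 5))^(-15) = (15)(3 4)(5 8)(11 14)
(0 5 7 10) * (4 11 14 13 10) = (0 5 7 4 11 14 13 10) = [5, 1, 2, 3, 11, 7, 6, 4, 8, 9, 0, 14, 12, 10, 13]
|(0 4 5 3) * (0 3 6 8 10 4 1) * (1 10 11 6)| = |(0 10 4 5 1)(6 8 11)| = 15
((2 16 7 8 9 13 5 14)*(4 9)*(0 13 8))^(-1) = (0 7 16 2 14 5 13)(4 8 9)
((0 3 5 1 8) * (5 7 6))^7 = (8)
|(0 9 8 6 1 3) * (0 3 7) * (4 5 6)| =8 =|(0 9 8 4 5 6 1 7)|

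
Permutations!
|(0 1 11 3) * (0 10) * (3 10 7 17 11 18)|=8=|(0 1 18 3 7 17 11 10)|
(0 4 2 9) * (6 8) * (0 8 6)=(0 4 2 9 8)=[4, 1, 9, 3, 2, 5, 6, 7, 0, 8]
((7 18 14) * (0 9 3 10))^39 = (18)(0 10 3 9)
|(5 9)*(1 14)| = |(1 14)(5 9)| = 2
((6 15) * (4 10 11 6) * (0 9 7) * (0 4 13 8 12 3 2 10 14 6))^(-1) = ((0 9 7 4 14 6 15 13 8 12 3 2 10 11))^(-1) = (0 11 10 2 3 12 8 13 15 6 14 4 7 9)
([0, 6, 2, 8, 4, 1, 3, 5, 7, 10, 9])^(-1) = (1 5 7 8 3 6)(9 10)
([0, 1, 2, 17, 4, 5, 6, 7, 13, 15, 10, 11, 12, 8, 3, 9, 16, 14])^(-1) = [0, 1, 2, 14, 4, 5, 6, 7, 13, 15, 10, 11, 12, 8, 17, 9, 16, 3]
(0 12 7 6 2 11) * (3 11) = (0 12 7 6 2 3 11) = [12, 1, 3, 11, 4, 5, 2, 6, 8, 9, 10, 0, 7]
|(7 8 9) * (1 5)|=6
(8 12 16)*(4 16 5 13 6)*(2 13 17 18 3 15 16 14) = (2 13 6 4 14)(3 15 16 8 12 5 17 18) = [0, 1, 13, 15, 14, 17, 4, 7, 12, 9, 10, 11, 5, 6, 2, 16, 8, 18, 3]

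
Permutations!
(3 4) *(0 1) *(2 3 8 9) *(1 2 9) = (9)(0 2 3 4 8 1) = [2, 0, 3, 4, 8, 5, 6, 7, 1, 9]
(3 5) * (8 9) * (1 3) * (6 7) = (1 3 5)(6 7)(8 9) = [0, 3, 2, 5, 4, 1, 7, 6, 9, 8]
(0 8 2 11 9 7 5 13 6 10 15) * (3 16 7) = [8, 1, 11, 16, 4, 13, 10, 5, 2, 3, 15, 9, 12, 6, 14, 0, 7] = (0 8 2 11 9 3 16 7 5 13 6 10 15)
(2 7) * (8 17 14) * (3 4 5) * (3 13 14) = (2 7)(3 4 5 13 14 8 17) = [0, 1, 7, 4, 5, 13, 6, 2, 17, 9, 10, 11, 12, 14, 8, 15, 16, 3]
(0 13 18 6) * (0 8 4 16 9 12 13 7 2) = (0 7 2)(4 16 9 12 13 18 6 8) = [7, 1, 0, 3, 16, 5, 8, 2, 4, 12, 10, 11, 13, 18, 14, 15, 9, 17, 6]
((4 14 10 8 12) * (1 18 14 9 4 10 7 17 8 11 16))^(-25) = ((1 18 14 7 17 8 12 10 11 16)(4 9))^(-25) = (1 8)(4 9)(7 11)(10 14)(12 18)(16 17)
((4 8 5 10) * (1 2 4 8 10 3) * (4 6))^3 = (1 4 5 2 10 3 6 8) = ((1 2 6 4 10 8 5 3))^3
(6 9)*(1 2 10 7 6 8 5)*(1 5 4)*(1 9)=(1 2 10 7 6)(4 9 8)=[0, 2, 10, 3, 9, 5, 1, 6, 4, 8, 7]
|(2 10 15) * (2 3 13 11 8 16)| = |(2 10 15 3 13 11 8 16)| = 8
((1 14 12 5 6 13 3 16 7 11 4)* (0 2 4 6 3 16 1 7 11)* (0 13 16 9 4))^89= (0 2)(1 3 5 12 14)(4 7 13 9)(6 11 16)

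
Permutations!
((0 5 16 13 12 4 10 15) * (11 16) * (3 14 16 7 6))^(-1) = (0 15 10 4 12 13 16 14 3 6 7 11 5)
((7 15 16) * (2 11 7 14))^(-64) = (2 7 16)(11 15 14)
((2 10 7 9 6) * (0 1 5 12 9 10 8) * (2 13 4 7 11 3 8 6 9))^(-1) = ((0 1 5 12 2 6 13 4 7 10 11 3 8))^(-1) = (0 8 3 11 10 7 4 13 6 2 12 5 1)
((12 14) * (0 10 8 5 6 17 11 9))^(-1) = ((0 10 8 5 6 17 11 9)(12 14))^(-1) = (0 9 11 17 6 5 8 10)(12 14)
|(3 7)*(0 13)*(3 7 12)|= 2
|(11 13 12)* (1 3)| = 6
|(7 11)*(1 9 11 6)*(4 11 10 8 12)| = 9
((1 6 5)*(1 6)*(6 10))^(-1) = ((5 10 6))^(-1) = (5 6 10)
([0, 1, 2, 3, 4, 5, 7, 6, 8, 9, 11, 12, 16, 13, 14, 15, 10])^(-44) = (16)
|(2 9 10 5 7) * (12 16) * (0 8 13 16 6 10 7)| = |(0 8 13 16 12 6 10 5)(2 9 7)| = 24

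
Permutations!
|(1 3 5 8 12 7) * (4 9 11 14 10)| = 30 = |(1 3 5 8 12 7)(4 9 11 14 10)|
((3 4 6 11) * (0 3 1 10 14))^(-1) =(0 14 10 1 11 6 4 3)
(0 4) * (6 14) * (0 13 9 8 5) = (0 4 13 9 8 5)(6 14) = [4, 1, 2, 3, 13, 0, 14, 7, 5, 8, 10, 11, 12, 9, 6]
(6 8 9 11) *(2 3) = (2 3)(6 8 9 11) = [0, 1, 3, 2, 4, 5, 8, 7, 9, 11, 10, 6]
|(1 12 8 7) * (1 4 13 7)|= |(1 12 8)(4 13 7)|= 3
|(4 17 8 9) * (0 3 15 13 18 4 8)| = 14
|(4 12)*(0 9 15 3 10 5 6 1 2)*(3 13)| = 10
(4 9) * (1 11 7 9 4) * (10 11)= (1 10 11 7 9)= [0, 10, 2, 3, 4, 5, 6, 9, 8, 1, 11, 7]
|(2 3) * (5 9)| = 2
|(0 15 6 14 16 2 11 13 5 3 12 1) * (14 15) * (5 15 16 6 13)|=10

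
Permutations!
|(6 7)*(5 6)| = |(5 6 7)| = 3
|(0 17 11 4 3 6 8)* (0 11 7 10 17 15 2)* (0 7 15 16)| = |(0 16)(2 7 10 17 15)(3 6 8 11 4)| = 10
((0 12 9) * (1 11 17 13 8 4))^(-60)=((0 12 9)(1 11 17 13 8 4))^(-60)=(17)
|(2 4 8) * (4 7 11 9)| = 6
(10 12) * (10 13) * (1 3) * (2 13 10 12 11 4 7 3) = (1 2 13 12 10 11 4 7 3) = [0, 2, 13, 1, 7, 5, 6, 3, 8, 9, 11, 4, 10, 12]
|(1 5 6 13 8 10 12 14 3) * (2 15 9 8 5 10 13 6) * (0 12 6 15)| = 13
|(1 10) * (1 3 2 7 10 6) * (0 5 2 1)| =|(0 5 2 7 10 3 1 6)| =8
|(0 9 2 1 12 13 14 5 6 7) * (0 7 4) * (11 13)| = |(0 9 2 1 12 11 13 14 5 6 4)| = 11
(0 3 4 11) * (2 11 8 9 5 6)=(0 3 4 8 9 5 6 2 11)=[3, 1, 11, 4, 8, 6, 2, 7, 9, 5, 10, 0]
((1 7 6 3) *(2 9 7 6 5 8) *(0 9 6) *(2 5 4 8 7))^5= ((0 9 2 6 3 1)(4 8 5 7))^5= (0 1 3 6 2 9)(4 8 5 7)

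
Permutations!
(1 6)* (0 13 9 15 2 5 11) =(0 13 9 15 2 5 11)(1 6) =[13, 6, 5, 3, 4, 11, 1, 7, 8, 15, 10, 0, 12, 9, 14, 2]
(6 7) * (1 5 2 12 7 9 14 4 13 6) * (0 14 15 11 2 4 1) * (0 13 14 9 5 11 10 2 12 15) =(0 9)(1 11 12 7 13 6 5 4 14)(2 15 10) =[9, 11, 15, 3, 14, 4, 5, 13, 8, 0, 2, 12, 7, 6, 1, 10]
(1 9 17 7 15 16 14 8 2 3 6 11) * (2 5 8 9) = (1 2 3 6 11)(5 8)(7 15 16 14 9 17) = [0, 2, 3, 6, 4, 8, 11, 15, 5, 17, 10, 1, 12, 13, 9, 16, 14, 7]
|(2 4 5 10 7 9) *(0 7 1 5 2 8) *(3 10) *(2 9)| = 12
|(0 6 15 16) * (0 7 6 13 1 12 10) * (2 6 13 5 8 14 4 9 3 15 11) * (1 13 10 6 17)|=66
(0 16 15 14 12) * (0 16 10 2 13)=(0 10 2 13)(12 16 15 14)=[10, 1, 13, 3, 4, 5, 6, 7, 8, 9, 2, 11, 16, 0, 12, 14, 15]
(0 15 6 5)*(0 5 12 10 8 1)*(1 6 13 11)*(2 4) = (0 15 13 11 1)(2 4)(6 12 10 8) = [15, 0, 4, 3, 2, 5, 12, 7, 6, 9, 8, 1, 10, 11, 14, 13]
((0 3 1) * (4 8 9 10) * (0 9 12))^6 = ((0 3 1 9 10 4 8 12))^6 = (0 8 10 1)(3 12 4 9)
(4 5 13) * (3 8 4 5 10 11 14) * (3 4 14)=(3 8 14 4 10 11)(5 13)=[0, 1, 2, 8, 10, 13, 6, 7, 14, 9, 11, 3, 12, 5, 4]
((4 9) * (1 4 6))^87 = (1 6 9 4)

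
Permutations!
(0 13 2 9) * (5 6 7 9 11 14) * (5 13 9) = (0 9)(2 11 14 13)(5 6 7) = [9, 1, 11, 3, 4, 6, 7, 5, 8, 0, 10, 14, 12, 2, 13]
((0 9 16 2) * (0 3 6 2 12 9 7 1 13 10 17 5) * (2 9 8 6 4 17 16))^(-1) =(0 5 17 4 3 2 9 6 8 12 16 10 13 1 7)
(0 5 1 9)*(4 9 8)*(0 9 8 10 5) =(1 10 5)(4 8) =[0, 10, 2, 3, 8, 1, 6, 7, 4, 9, 5]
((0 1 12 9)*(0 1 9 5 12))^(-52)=((0 9 1)(5 12))^(-52)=(12)(0 1 9)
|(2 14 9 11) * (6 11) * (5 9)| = 6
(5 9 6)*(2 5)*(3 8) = [0, 1, 5, 8, 4, 9, 2, 7, 3, 6] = (2 5 9 6)(3 8)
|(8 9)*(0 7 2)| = |(0 7 2)(8 9)| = 6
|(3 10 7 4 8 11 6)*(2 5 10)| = |(2 5 10 7 4 8 11 6 3)| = 9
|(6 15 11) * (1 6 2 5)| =6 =|(1 6 15 11 2 5)|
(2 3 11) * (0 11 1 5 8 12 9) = (0 11 2 3 1 5 8 12 9) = [11, 5, 3, 1, 4, 8, 6, 7, 12, 0, 10, 2, 9]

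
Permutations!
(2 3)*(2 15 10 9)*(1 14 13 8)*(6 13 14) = (1 6 13 8)(2 3 15 10 9) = [0, 6, 3, 15, 4, 5, 13, 7, 1, 2, 9, 11, 12, 8, 14, 10]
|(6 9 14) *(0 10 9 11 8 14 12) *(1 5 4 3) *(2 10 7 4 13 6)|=15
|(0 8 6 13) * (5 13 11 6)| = |(0 8 5 13)(6 11)| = 4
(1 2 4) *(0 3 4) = (0 3 4 1 2) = [3, 2, 0, 4, 1]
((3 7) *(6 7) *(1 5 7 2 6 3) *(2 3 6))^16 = ((1 5 7)(3 6))^16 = (1 5 7)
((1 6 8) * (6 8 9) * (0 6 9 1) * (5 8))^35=(9)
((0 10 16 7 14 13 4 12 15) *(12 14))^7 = ((0 10 16 7 12 15)(4 14 13))^7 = (0 10 16 7 12 15)(4 14 13)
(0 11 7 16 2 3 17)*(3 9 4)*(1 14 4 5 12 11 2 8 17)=(0 2 9 5 12 11 7 16 8 17)(1 14 4 3)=[2, 14, 9, 1, 3, 12, 6, 16, 17, 5, 10, 7, 11, 13, 4, 15, 8, 0]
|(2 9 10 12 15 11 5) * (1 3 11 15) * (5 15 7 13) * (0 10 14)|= 13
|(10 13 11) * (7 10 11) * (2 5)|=6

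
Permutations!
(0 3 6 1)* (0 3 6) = (0 6 1 3) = [6, 3, 2, 0, 4, 5, 1]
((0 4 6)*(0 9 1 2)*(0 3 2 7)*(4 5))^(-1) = ((0 5 4 6 9 1 7)(2 3))^(-1) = (0 7 1 9 6 4 5)(2 3)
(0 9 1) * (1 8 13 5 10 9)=(0 1)(5 10 9 8 13)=[1, 0, 2, 3, 4, 10, 6, 7, 13, 8, 9, 11, 12, 5]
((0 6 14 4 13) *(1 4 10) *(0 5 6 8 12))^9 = ((0 8 12)(1 4 13 5 6 14 10))^9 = (1 13 6 10 4 5 14)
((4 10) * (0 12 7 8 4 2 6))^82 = (0 7 4 2)(6 12 8 10)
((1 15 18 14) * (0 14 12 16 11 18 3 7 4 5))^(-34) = (0 4 3 1)(5 7 15 14)(11 12)(16 18)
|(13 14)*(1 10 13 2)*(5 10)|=6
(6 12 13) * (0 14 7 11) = (0 14 7 11)(6 12 13) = [14, 1, 2, 3, 4, 5, 12, 11, 8, 9, 10, 0, 13, 6, 7]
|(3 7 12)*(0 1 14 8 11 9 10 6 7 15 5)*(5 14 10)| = 13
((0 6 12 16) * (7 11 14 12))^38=(0 11 16 7 12 6 14)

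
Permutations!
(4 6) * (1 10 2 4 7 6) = (1 10 2 4)(6 7) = [0, 10, 4, 3, 1, 5, 7, 6, 8, 9, 2]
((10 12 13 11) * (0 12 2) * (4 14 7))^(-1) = (0 2 10 11 13 12)(4 7 14)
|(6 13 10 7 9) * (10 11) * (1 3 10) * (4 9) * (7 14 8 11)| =|(1 3 10 14 8 11)(4 9 6 13 7)| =30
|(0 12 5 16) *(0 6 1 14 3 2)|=9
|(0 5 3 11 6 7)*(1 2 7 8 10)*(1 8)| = 8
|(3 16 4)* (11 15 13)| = 3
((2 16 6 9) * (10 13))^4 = ((2 16 6 9)(10 13))^4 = (16)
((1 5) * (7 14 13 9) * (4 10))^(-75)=(1 5)(4 10)(7 14 13 9)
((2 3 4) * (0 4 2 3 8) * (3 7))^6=(8)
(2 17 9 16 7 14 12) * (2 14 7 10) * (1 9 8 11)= [0, 9, 17, 3, 4, 5, 6, 7, 11, 16, 2, 1, 14, 13, 12, 15, 10, 8]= (1 9 16 10 2 17 8 11)(12 14)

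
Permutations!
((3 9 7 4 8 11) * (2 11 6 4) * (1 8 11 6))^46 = ((1 8)(2 6 4 11 3 9 7))^46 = (2 3 6 9 4 7 11)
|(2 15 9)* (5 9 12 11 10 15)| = |(2 5 9)(10 15 12 11)| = 12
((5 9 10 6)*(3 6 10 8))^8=((10)(3 6 5 9 8))^8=(10)(3 9 6 8 5)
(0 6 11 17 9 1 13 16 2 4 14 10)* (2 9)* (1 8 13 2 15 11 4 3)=(0 6 4 14 10)(1 2 3)(8 13 16 9)(11 17 15)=[6, 2, 3, 1, 14, 5, 4, 7, 13, 8, 0, 17, 12, 16, 10, 11, 9, 15]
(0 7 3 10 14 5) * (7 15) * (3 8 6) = (0 15 7 8 6 3 10 14 5) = [15, 1, 2, 10, 4, 0, 3, 8, 6, 9, 14, 11, 12, 13, 5, 7]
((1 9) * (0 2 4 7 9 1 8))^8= ((0 2 4 7 9 8))^8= (0 4 9)(2 7 8)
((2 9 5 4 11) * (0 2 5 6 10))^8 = ((0 2 9 6 10)(4 11 5))^8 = (0 6 2 10 9)(4 5 11)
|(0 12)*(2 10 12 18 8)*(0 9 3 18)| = 7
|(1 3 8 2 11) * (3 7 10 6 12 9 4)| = |(1 7 10 6 12 9 4 3 8 2 11)| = 11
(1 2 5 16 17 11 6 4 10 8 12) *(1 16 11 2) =[0, 1, 5, 3, 10, 11, 4, 7, 12, 9, 8, 6, 16, 13, 14, 15, 17, 2] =(2 5 11 6 4 10 8 12 16 17)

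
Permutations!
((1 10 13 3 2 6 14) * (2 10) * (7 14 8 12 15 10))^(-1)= (1 14 7 3 13 10 15 12 8 6 2)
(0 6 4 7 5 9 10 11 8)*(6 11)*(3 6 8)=(0 11 3 6 4 7 5 9 10 8)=[11, 1, 2, 6, 7, 9, 4, 5, 0, 10, 8, 3]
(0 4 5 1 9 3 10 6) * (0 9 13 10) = (0 4 5 1 13 10 6 9 3) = [4, 13, 2, 0, 5, 1, 9, 7, 8, 3, 6, 11, 12, 10]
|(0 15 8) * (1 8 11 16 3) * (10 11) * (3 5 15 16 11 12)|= 9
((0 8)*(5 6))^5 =(0 8)(5 6)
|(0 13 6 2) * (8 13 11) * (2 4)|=|(0 11 8 13 6 4 2)|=7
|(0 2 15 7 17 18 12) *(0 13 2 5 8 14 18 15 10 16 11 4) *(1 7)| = |(0 5 8 14 18 12 13 2 10 16 11 4)(1 7 17 15)| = 12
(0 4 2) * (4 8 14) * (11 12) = [8, 1, 0, 3, 2, 5, 6, 7, 14, 9, 10, 12, 11, 13, 4] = (0 8 14 4 2)(11 12)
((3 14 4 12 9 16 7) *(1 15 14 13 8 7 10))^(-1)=(1 10 16 9 12 4 14 15)(3 7 8 13)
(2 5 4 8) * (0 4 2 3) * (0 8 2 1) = [4, 0, 5, 8, 2, 1, 6, 7, 3] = (0 4 2 5 1)(3 8)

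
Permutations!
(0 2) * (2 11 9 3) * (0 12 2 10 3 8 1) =(0 11 9 8 1)(2 12)(3 10) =[11, 0, 12, 10, 4, 5, 6, 7, 1, 8, 3, 9, 2]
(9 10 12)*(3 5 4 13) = [0, 1, 2, 5, 13, 4, 6, 7, 8, 10, 12, 11, 9, 3] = (3 5 4 13)(9 10 12)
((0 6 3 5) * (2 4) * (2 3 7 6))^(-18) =(7)(0 4 5 2 3)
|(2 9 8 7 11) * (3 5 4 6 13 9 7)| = 21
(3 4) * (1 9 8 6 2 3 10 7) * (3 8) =(1 9 3 4 10 7)(2 8 6) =[0, 9, 8, 4, 10, 5, 2, 1, 6, 3, 7]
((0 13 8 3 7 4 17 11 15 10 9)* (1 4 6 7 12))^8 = ((0 13 8 3 12 1 4 17 11 15 10 9)(6 7))^8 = (0 11 12)(1 13 15)(3 9 17)(4 8 10)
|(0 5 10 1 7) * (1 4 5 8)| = |(0 8 1 7)(4 5 10)| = 12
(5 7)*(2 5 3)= (2 5 7 3)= [0, 1, 5, 2, 4, 7, 6, 3]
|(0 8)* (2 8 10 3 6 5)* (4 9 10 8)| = 14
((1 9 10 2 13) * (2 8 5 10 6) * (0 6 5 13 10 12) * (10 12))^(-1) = (0 12 2 6)(1 13 8 10 5 9)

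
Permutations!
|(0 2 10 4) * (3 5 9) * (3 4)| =7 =|(0 2 10 3 5 9 4)|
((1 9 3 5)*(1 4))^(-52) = ((1 9 3 5 4))^(-52) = (1 5 9 4 3)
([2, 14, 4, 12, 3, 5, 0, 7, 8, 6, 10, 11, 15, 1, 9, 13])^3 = [3, 6, 12, 13, 15, 5, 4, 7, 8, 2, 10, 11, 1, 9, 0, 14]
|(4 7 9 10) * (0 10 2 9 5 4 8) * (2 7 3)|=6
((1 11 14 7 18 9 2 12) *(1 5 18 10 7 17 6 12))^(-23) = (1 18 6 11 9 12 14 2 5 17)(7 10)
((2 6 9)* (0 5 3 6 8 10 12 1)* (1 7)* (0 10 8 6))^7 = (0 5 3)(1 7 12 10)(2 6 9)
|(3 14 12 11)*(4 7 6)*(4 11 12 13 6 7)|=5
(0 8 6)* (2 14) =(0 8 6)(2 14) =[8, 1, 14, 3, 4, 5, 0, 7, 6, 9, 10, 11, 12, 13, 2]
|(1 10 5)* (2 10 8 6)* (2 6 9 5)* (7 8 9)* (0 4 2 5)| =14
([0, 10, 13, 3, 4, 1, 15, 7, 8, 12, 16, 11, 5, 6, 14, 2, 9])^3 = (1 9)(2 15 6 13)(5 16)(10 12)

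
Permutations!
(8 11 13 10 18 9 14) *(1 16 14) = (1 16 14 8 11 13 10 18 9) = [0, 16, 2, 3, 4, 5, 6, 7, 11, 1, 18, 13, 12, 10, 8, 15, 14, 17, 9]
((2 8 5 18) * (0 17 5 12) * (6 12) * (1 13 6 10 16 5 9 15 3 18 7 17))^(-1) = ((0 1 13 6 12)(2 8 10 16 5 7 17 9 15 3 18))^(-1) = (0 12 6 13 1)(2 18 3 15 9 17 7 5 16 10 8)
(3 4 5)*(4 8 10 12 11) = [0, 1, 2, 8, 5, 3, 6, 7, 10, 9, 12, 4, 11] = (3 8 10 12 11 4 5)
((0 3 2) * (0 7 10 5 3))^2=((2 7 10 5 3))^2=(2 10 3 7 5)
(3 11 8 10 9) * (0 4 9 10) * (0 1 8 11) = (11)(0 4 9 3)(1 8) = [4, 8, 2, 0, 9, 5, 6, 7, 1, 3, 10, 11]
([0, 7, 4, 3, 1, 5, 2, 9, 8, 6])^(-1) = [0, 4, 6, 3, 2, 5, 9, 1, 8, 7]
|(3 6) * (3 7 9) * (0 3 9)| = 4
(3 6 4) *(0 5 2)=(0 5 2)(3 6 4)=[5, 1, 0, 6, 3, 2, 4]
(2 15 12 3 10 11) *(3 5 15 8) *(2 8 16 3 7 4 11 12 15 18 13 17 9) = (2 16 3 10 12 5 18 13 17 9)(4 11 8 7) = [0, 1, 16, 10, 11, 18, 6, 4, 7, 2, 12, 8, 5, 17, 14, 15, 3, 9, 13]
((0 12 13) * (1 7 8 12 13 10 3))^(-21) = ((0 13)(1 7 8 12 10 3))^(-21) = (0 13)(1 12)(3 8)(7 10)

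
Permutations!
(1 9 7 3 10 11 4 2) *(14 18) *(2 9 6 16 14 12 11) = [0, 6, 1, 10, 9, 5, 16, 3, 8, 7, 2, 4, 11, 13, 18, 15, 14, 17, 12] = (1 6 16 14 18 12 11 4 9 7 3 10 2)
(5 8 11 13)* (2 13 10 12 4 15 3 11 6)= (2 13 5 8 6)(3 11 10 12 4 15)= [0, 1, 13, 11, 15, 8, 2, 7, 6, 9, 12, 10, 4, 5, 14, 3]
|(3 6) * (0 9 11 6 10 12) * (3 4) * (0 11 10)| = 8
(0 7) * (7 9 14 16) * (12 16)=(0 9 14 12 16 7)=[9, 1, 2, 3, 4, 5, 6, 0, 8, 14, 10, 11, 16, 13, 12, 15, 7]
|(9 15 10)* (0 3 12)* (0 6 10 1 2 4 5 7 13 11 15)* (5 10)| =14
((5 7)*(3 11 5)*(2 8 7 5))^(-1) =(2 11 3 7 8)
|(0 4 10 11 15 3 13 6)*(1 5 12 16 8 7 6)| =14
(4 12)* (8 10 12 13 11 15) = (4 13 11 15 8 10 12) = [0, 1, 2, 3, 13, 5, 6, 7, 10, 9, 12, 15, 4, 11, 14, 8]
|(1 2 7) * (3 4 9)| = |(1 2 7)(3 4 9)| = 3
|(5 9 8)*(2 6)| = 6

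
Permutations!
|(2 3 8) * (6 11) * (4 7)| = |(2 3 8)(4 7)(6 11)| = 6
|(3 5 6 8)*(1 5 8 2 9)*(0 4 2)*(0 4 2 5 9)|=6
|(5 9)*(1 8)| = 2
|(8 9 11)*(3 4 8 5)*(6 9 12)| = 8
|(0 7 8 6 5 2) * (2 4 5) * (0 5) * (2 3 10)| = 9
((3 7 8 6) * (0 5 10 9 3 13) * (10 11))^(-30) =((0 5 11 10 9 3 7 8 6 13))^(-30) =(13)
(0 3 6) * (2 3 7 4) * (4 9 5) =[7, 1, 3, 6, 2, 4, 0, 9, 8, 5] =(0 7 9 5 4 2 3 6)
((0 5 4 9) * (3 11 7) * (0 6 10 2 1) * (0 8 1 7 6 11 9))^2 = (0 4 5)(2 3 11 10 7 9 6)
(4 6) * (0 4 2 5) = (0 4 6 2 5) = [4, 1, 5, 3, 6, 0, 2]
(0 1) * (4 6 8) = (0 1)(4 6 8) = [1, 0, 2, 3, 6, 5, 8, 7, 4]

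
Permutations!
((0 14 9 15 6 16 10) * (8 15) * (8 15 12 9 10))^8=((0 14 10)(6 16 8 12 9 15))^8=(0 10 14)(6 8 9)(12 15 16)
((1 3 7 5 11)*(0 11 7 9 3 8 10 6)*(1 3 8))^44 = (0 3 8 6 11 9 10)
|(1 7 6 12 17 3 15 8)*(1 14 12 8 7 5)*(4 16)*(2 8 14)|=14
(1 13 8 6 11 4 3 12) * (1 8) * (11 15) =(1 13)(3 12 8 6 15 11 4) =[0, 13, 2, 12, 3, 5, 15, 7, 6, 9, 10, 4, 8, 1, 14, 11]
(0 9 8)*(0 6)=(0 9 8 6)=[9, 1, 2, 3, 4, 5, 0, 7, 6, 8]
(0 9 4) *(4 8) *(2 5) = (0 9 8 4)(2 5) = [9, 1, 5, 3, 0, 2, 6, 7, 4, 8]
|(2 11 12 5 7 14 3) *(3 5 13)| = 15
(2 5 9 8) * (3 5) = [0, 1, 3, 5, 4, 9, 6, 7, 2, 8] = (2 3 5 9 8)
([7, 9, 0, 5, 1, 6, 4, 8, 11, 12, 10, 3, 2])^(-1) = [2, 4, 12, 11, 6, 3, 5, 0, 7, 1, 10, 8, 9]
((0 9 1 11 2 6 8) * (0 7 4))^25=(0 7 6 11 9 4 8 2 1)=((0 9 1 11 2 6 8 7 4))^25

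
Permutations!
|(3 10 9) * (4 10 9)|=2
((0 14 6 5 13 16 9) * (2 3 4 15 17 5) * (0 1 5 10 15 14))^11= (1 5 13 16 9)(2 3 4 14 6)(10 17 15)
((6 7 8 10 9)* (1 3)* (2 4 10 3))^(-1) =((1 2 4 10 9 6 7 8 3))^(-1) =(1 3 8 7 6 9 10 4 2)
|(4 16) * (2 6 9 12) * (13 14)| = 4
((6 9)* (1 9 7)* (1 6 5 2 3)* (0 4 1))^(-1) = (0 3 2 5 9 1 4)(6 7)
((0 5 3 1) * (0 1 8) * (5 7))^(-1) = ((0 7 5 3 8))^(-1) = (0 8 3 5 7)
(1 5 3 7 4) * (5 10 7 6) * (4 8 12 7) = (1 10 4)(3 6 5)(7 8 12) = [0, 10, 2, 6, 1, 3, 5, 8, 12, 9, 4, 11, 7]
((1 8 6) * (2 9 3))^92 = (1 6 8)(2 3 9)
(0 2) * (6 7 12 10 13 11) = (0 2)(6 7 12 10 13 11) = [2, 1, 0, 3, 4, 5, 7, 12, 8, 9, 13, 6, 10, 11]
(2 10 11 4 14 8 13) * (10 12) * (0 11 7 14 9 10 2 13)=(0 11 4 9 10 7 14 8)(2 12)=[11, 1, 12, 3, 9, 5, 6, 14, 0, 10, 7, 4, 2, 13, 8]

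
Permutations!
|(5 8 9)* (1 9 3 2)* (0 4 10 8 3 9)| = 9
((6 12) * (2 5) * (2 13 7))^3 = (2 7 13 5)(6 12)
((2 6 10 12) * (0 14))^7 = ((0 14)(2 6 10 12))^7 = (0 14)(2 12 10 6)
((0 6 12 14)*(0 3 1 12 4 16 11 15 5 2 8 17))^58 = (0 8 5 11 4)(1 14)(2 15 16 6 17)(3 12)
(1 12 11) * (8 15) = [0, 12, 2, 3, 4, 5, 6, 7, 15, 9, 10, 1, 11, 13, 14, 8] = (1 12 11)(8 15)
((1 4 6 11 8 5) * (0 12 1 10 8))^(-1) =((0 12 1 4 6 11)(5 10 8))^(-1) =(0 11 6 4 1 12)(5 8 10)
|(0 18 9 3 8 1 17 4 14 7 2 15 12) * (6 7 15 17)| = 14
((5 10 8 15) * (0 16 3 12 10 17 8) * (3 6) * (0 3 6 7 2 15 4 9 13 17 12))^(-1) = (0 3 10 12 5 15 2 7 16)(4 8 17 13 9)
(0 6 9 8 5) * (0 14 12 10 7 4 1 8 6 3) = (0 3)(1 8 5 14 12 10 7 4)(6 9) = [3, 8, 2, 0, 1, 14, 9, 4, 5, 6, 7, 11, 10, 13, 12]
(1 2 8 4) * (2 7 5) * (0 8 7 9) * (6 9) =[8, 6, 7, 3, 1, 2, 9, 5, 4, 0] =(0 8 4 1 6 9)(2 7 5)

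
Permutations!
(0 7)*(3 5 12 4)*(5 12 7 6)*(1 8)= (0 6 5 7)(1 8)(3 12 4)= [6, 8, 2, 12, 3, 7, 5, 0, 1, 9, 10, 11, 4]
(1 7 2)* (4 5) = [0, 7, 1, 3, 5, 4, 6, 2] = (1 7 2)(4 5)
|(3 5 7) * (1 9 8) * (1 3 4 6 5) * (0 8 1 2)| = |(0 8 3 2)(1 9)(4 6 5 7)| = 4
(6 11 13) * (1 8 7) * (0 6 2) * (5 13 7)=(0 6 11 7 1 8 5 13 2)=[6, 8, 0, 3, 4, 13, 11, 1, 5, 9, 10, 7, 12, 2]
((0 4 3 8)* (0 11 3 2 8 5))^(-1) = ((0 4 2 8 11 3 5))^(-1) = (0 5 3 11 8 2 4)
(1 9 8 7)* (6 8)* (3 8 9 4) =(1 4 3 8 7)(6 9) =[0, 4, 2, 8, 3, 5, 9, 1, 7, 6]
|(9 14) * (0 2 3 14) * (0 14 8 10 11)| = 6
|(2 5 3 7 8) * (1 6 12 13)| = |(1 6 12 13)(2 5 3 7 8)| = 20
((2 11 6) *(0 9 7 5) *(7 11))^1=(0 9 11 6 2 7 5)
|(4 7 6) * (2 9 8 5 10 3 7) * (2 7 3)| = |(2 9 8 5 10)(4 7 6)| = 15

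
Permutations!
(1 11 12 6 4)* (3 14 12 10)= (1 11 10 3 14 12 6 4)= [0, 11, 2, 14, 1, 5, 4, 7, 8, 9, 3, 10, 6, 13, 12]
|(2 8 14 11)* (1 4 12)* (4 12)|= 4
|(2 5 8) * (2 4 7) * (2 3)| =|(2 5 8 4 7 3)| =6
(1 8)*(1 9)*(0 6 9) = (0 6 9 1 8) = [6, 8, 2, 3, 4, 5, 9, 7, 0, 1]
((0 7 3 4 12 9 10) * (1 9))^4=((0 7 3 4 12 1 9 10))^4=(0 12)(1 7)(3 9)(4 10)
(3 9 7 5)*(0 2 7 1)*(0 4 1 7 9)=(0 2 9 7 5 3)(1 4)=[2, 4, 9, 0, 1, 3, 6, 5, 8, 7]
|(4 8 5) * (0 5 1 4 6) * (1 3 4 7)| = 6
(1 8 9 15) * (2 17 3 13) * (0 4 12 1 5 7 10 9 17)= [4, 8, 0, 13, 12, 7, 6, 10, 17, 15, 9, 11, 1, 2, 14, 5, 16, 3]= (0 4 12 1 8 17 3 13 2)(5 7 10 9 15)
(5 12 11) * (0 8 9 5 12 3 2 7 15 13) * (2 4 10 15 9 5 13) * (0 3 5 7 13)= (0 8 7 9)(2 13 3 4 10 15)(11 12)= [8, 1, 13, 4, 10, 5, 6, 9, 7, 0, 15, 12, 11, 3, 14, 2]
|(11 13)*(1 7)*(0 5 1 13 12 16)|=8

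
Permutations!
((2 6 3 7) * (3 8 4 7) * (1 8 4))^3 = (1 8)(2 7 4 6)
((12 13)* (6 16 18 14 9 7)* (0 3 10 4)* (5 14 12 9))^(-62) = (0 10)(3 4)(6 16 18 12 13 9 7)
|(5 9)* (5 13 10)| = |(5 9 13 10)| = 4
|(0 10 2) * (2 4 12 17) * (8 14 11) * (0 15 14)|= |(0 10 4 12 17 2 15 14 11 8)|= 10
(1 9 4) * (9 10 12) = (1 10 12 9 4) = [0, 10, 2, 3, 1, 5, 6, 7, 8, 4, 12, 11, 9]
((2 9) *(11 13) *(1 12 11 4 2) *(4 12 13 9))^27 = (1 12 9 13 11)(2 4)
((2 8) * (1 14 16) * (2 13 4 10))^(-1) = (1 16 14)(2 10 4 13 8)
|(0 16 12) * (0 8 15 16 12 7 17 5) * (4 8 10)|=|(0 12 10 4 8 15 16 7 17 5)|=10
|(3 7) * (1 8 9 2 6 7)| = |(1 8 9 2 6 7 3)| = 7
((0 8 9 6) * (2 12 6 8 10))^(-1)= ((0 10 2 12 6)(8 9))^(-1)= (0 6 12 2 10)(8 9)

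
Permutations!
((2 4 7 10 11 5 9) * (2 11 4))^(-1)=(4 10 7)(5 11 9)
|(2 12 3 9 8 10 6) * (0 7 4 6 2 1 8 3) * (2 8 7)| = 12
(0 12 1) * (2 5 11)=(0 12 1)(2 5 11)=[12, 0, 5, 3, 4, 11, 6, 7, 8, 9, 10, 2, 1]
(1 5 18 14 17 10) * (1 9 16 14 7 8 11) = (1 5 18 7 8 11)(9 16 14 17 10) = [0, 5, 2, 3, 4, 18, 6, 8, 11, 16, 9, 1, 12, 13, 17, 15, 14, 10, 7]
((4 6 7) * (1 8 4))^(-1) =(1 7 6 4 8)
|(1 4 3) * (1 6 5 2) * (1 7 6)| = |(1 4 3)(2 7 6 5)| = 12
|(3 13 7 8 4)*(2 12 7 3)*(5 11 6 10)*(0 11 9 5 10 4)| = 8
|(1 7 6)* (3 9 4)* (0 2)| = |(0 2)(1 7 6)(3 9 4)| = 6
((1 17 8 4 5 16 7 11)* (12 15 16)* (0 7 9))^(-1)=(0 9 16 15 12 5 4 8 17 1 11 7)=((0 7 11 1 17 8 4 5 12 15 16 9))^(-1)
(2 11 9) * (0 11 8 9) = [11, 1, 8, 3, 4, 5, 6, 7, 9, 2, 10, 0] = (0 11)(2 8 9)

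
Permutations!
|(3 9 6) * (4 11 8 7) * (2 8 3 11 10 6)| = 9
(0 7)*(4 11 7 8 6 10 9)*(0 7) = (0 8 6 10 9 4 11) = [8, 1, 2, 3, 11, 5, 10, 7, 6, 4, 9, 0]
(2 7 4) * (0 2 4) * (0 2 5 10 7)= (0 5 10 7 2)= [5, 1, 0, 3, 4, 10, 6, 2, 8, 9, 7]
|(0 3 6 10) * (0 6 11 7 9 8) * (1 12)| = |(0 3 11 7 9 8)(1 12)(6 10)| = 6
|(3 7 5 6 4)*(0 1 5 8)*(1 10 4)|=|(0 10 4 3 7 8)(1 5 6)|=6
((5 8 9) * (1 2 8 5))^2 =((1 2 8 9))^2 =(1 8)(2 9)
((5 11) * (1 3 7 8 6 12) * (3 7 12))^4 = ((1 7 8 6 3 12)(5 11))^4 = (1 3 8)(6 7 12)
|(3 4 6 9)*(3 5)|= |(3 4 6 9 5)|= 5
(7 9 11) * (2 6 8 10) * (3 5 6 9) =(2 9 11 7 3 5 6 8 10) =[0, 1, 9, 5, 4, 6, 8, 3, 10, 11, 2, 7]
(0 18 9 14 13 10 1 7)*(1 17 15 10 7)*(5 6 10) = [18, 1, 2, 3, 4, 6, 10, 0, 8, 14, 17, 11, 12, 7, 13, 5, 16, 15, 9] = (0 18 9 14 13 7)(5 6 10 17 15)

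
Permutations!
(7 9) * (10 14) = (7 9)(10 14) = [0, 1, 2, 3, 4, 5, 6, 9, 8, 7, 14, 11, 12, 13, 10]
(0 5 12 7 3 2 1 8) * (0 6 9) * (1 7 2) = (0 5 12 2 7 3 1 8 6 9) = [5, 8, 7, 1, 4, 12, 9, 3, 6, 0, 10, 11, 2]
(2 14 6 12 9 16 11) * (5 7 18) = (2 14 6 12 9 16 11)(5 7 18) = [0, 1, 14, 3, 4, 7, 12, 18, 8, 16, 10, 2, 9, 13, 6, 15, 11, 17, 5]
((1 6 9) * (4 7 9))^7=(1 4 9 6 7)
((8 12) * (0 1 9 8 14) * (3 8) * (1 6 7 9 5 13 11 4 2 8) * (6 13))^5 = (0 8 11 14 2 13 12 4)(1 3 9 7 6 5)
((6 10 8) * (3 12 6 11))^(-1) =(3 11 8 10 6 12)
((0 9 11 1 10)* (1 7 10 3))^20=((0 9 11 7 10)(1 3))^20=(11)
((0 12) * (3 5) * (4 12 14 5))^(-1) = (0 12 4 3 5 14)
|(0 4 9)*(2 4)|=4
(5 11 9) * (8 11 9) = (5 9)(8 11) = [0, 1, 2, 3, 4, 9, 6, 7, 11, 5, 10, 8]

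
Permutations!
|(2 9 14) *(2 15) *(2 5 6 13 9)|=|(5 6 13 9 14 15)|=6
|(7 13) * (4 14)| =|(4 14)(7 13)| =2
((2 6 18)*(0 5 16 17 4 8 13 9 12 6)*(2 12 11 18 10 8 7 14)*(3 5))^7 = (0 14 4 16 3 2 7 17 5)(6 12 18 11 9 13 8 10)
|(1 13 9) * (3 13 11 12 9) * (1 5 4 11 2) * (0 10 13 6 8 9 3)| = 24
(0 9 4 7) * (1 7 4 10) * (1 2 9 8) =[8, 7, 9, 3, 4, 5, 6, 0, 1, 10, 2] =(0 8 1 7)(2 9 10)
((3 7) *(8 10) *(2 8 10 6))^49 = (10)(2 8 6)(3 7)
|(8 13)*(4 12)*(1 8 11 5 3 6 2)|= |(1 8 13 11 5 3 6 2)(4 12)|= 8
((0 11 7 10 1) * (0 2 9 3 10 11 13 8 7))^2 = (0 8 11 13 7)(1 9 10 2 3) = ((0 13 8 7 11)(1 2 9 3 10))^2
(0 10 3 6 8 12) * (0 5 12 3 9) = (0 10 9)(3 6 8)(5 12) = [10, 1, 2, 6, 4, 12, 8, 7, 3, 0, 9, 11, 5]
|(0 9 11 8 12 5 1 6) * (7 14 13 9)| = 11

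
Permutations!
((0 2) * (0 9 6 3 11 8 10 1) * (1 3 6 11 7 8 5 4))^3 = ((0 2 9 11 5 4 1)(3 7 8 10))^3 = (0 11 1 9 4 2 5)(3 10 8 7)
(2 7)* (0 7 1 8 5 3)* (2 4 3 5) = (0 7 4 3)(1 8 2) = [7, 8, 1, 0, 3, 5, 6, 4, 2]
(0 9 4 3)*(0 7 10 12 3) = (0 9 4)(3 7 10 12) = [9, 1, 2, 7, 0, 5, 6, 10, 8, 4, 12, 11, 3]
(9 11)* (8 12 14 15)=(8 12 14 15)(9 11)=[0, 1, 2, 3, 4, 5, 6, 7, 12, 11, 10, 9, 14, 13, 15, 8]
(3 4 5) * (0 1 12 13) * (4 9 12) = (0 1 4 5 3 9 12 13) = [1, 4, 2, 9, 5, 3, 6, 7, 8, 12, 10, 11, 13, 0]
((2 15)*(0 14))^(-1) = ((0 14)(2 15))^(-1) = (0 14)(2 15)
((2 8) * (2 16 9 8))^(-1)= ((8 16 9))^(-1)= (8 9 16)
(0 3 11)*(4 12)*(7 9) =(0 3 11)(4 12)(7 9) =[3, 1, 2, 11, 12, 5, 6, 9, 8, 7, 10, 0, 4]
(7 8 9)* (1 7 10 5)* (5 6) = (1 7 8 9 10 6 5) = [0, 7, 2, 3, 4, 1, 5, 8, 9, 10, 6]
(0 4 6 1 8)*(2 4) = (0 2 4 6 1 8) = [2, 8, 4, 3, 6, 5, 1, 7, 0]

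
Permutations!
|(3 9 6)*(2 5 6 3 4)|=|(2 5 6 4)(3 9)|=4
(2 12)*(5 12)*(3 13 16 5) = (2 3 13 16 5 12) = [0, 1, 3, 13, 4, 12, 6, 7, 8, 9, 10, 11, 2, 16, 14, 15, 5]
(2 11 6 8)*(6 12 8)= (2 11 12 8)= [0, 1, 11, 3, 4, 5, 6, 7, 2, 9, 10, 12, 8]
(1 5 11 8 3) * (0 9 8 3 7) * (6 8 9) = (0 6 8 7)(1 5 11 3) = [6, 5, 2, 1, 4, 11, 8, 0, 7, 9, 10, 3]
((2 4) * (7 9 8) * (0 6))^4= (7 9 8)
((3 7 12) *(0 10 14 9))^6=(0 14)(9 10)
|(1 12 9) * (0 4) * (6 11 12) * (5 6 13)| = 14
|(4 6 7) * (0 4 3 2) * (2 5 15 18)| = |(0 4 6 7 3 5 15 18 2)| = 9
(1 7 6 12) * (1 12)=(12)(1 7 6)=[0, 7, 2, 3, 4, 5, 1, 6, 8, 9, 10, 11, 12]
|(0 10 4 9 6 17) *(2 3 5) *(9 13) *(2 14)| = 28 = |(0 10 4 13 9 6 17)(2 3 5 14)|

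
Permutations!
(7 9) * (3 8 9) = (3 8 9 7) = [0, 1, 2, 8, 4, 5, 6, 3, 9, 7]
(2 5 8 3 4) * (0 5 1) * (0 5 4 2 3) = (0 4 3 2 1 5 8) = [4, 5, 1, 2, 3, 8, 6, 7, 0]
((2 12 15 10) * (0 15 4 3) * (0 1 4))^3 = ((0 15 10 2 12)(1 4 3))^3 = (0 2 15 12 10)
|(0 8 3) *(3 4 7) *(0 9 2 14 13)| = 9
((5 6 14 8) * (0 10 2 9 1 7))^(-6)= ((0 10 2 9 1 7)(5 6 14 8))^(-6)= (5 14)(6 8)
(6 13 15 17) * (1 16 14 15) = [0, 16, 2, 3, 4, 5, 13, 7, 8, 9, 10, 11, 12, 1, 15, 17, 14, 6] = (1 16 14 15 17 6 13)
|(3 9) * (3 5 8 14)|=5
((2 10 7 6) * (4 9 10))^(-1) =(2 6 7 10 9 4)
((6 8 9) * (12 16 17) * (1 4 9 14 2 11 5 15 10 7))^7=(1 11 9 15 8 7 2 4 5 6 10 14)(12 16 17)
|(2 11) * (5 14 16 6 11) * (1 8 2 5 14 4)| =9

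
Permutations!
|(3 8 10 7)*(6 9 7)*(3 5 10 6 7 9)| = 3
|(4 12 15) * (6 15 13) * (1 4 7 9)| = 8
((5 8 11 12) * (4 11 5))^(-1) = ((4 11 12)(5 8))^(-1) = (4 12 11)(5 8)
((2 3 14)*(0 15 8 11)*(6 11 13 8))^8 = ((0 15 6 11)(2 3 14)(8 13))^8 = (15)(2 14 3)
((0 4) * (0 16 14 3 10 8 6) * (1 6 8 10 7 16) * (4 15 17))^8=(0 17 1)(4 6 15)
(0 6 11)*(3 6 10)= [10, 1, 2, 6, 4, 5, 11, 7, 8, 9, 3, 0]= (0 10 3 6 11)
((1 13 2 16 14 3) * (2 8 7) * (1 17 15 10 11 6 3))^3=((1 13 8 7 2 16 14)(3 17 15 10 11 6))^3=(1 7 14 8 16 13 2)(3 10)(6 15)(11 17)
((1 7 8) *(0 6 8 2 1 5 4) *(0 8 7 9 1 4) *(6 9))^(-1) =(0 5 8 4 2 7 6 1 9)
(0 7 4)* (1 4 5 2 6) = (0 7 5 2 6 1 4) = [7, 4, 6, 3, 0, 2, 1, 5]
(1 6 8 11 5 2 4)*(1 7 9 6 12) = (1 12)(2 4 7 9 6 8 11 5) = [0, 12, 4, 3, 7, 2, 8, 9, 11, 6, 10, 5, 1]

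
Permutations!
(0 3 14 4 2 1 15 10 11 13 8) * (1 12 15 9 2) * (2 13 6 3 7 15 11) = (0 7 15 10 2 12 11 6 3 14 4 1 9 13 8) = [7, 9, 12, 14, 1, 5, 3, 15, 0, 13, 2, 6, 11, 8, 4, 10]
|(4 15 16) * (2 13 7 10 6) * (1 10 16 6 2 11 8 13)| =|(1 10 2)(4 15 6 11 8 13 7 16)| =24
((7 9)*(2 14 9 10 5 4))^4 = (2 10 14 5 9 4 7)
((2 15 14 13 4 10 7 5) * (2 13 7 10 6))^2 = (2 14 5 4)(6 15 7 13)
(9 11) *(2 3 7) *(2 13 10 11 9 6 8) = (2 3 7 13 10 11 6 8) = [0, 1, 3, 7, 4, 5, 8, 13, 2, 9, 11, 6, 12, 10]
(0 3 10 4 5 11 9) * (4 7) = [3, 1, 2, 10, 5, 11, 6, 4, 8, 0, 7, 9] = (0 3 10 7 4 5 11 9)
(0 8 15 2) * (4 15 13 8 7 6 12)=(0 7 6 12 4 15 2)(8 13)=[7, 1, 0, 3, 15, 5, 12, 6, 13, 9, 10, 11, 4, 8, 14, 2]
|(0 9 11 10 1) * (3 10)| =|(0 9 11 3 10 1)| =6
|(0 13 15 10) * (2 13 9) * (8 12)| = 6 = |(0 9 2 13 15 10)(8 12)|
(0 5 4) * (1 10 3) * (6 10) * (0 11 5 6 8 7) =(0 6 10 3 1 8 7)(4 11 5) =[6, 8, 2, 1, 11, 4, 10, 0, 7, 9, 3, 5]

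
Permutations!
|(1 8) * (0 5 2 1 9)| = |(0 5 2 1 8 9)| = 6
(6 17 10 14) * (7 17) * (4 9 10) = (4 9 10 14 6 7 17) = [0, 1, 2, 3, 9, 5, 7, 17, 8, 10, 14, 11, 12, 13, 6, 15, 16, 4]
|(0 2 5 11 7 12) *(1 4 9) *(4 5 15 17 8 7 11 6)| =|(0 2 15 17 8 7 12)(1 5 6 4 9)| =35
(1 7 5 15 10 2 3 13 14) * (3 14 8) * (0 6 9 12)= (0 6 9 12)(1 7 5 15 10 2 14)(3 13 8)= [6, 7, 14, 13, 4, 15, 9, 5, 3, 12, 2, 11, 0, 8, 1, 10]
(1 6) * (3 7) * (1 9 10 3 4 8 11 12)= (1 6 9 10 3 7 4 8 11 12)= [0, 6, 2, 7, 8, 5, 9, 4, 11, 10, 3, 12, 1]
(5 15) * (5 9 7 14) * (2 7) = (2 7 14 5 15 9) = [0, 1, 7, 3, 4, 15, 6, 14, 8, 2, 10, 11, 12, 13, 5, 9]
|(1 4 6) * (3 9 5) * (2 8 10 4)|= |(1 2 8 10 4 6)(3 9 5)|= 6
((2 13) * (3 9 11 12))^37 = ((2 13)(3 9 11 12))^37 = (2 13)(3 9 11 12)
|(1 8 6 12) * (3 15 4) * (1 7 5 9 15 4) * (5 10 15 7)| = |(1 8 6 12 5 9 7 10 15)(3 4)| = 18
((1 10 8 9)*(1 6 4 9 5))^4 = ((1 10 8 5)(4 9 6))^4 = (10)(4 9 6)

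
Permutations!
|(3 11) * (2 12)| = |(2 12)(3 11)| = 2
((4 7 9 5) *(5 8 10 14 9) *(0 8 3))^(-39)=(0 14)(3 10)(8 9)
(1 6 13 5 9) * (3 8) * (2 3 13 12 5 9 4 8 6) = [0, 2, 3, 6, 8, 4, 12, 7, 13, 1, 10, 11, 5, 9] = (1 2 3 6 12 5 4 8 13 9)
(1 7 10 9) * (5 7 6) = [0, 6, 2, 3, 4, 7, 5, 10, 8, 1, 9] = (1 6 5 7 10 9)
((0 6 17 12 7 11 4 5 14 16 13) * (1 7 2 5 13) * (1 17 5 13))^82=(0 6 5 14 16 17 12 2 13)(1 11)(4 7)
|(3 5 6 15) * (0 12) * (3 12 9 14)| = 8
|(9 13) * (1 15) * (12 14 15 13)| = |(1 13 9 12 14 15)| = 6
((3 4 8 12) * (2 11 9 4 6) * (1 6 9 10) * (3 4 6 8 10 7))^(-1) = (1 10 4 12 8)(2 6 9 3 7 11)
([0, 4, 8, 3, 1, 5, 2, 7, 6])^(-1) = (1 4)(2 6 8)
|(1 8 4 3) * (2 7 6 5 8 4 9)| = 6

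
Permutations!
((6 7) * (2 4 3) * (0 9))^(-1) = ((0 9)(2 4 3)(6 7))^(-1) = (0 9)(2 3 4)(6 7)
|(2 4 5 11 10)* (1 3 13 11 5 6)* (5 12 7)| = |(1 3 13 11 10 2 4 6)(5 12 7)| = 24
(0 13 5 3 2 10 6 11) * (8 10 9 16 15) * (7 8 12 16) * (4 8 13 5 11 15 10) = (0 5 3 2 9 7 13 11)(4 8)(6 15 12 16 10) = [5, 1, 9, 2, 8, 3, 15, 13, 4, 7, 6, 0, 16, 11, 14, 12, 10]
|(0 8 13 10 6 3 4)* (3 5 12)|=9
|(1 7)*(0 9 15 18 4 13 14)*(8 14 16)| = 18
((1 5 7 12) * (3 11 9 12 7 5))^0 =(12)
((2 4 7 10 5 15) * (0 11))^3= ((0 11)(2 4 7 10 5 15))^3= (0 11)(2 10)(4 5)(7 15)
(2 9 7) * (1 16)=(1 16)(2 9 7)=[0, 16, 9, 3, 4, 5, 6, 2, 8, 7, 10, 11, 12, 13, 14, 15, 1]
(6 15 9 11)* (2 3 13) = (2 3 13)(6 15 9 11) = [0, 1, 3, 13, 4, 5, 15, 7, 8, 11, 10, 6, 12, 2, 14, 9]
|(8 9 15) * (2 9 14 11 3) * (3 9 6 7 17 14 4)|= |(2 6 7 17 14 11 9 15 8 4 3)|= 11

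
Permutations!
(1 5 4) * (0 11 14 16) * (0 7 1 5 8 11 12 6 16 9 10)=(0 12 6 16 7 1 8 11 14 9 10)(4 5)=[12, 8, 2, 3, 5, 4, 16, 1, 11, 10, 0, 14, 6, 13, 9, 15, 7]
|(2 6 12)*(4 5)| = 6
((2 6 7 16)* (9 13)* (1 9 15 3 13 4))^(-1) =(1 4 9)(2 16 7 6)(3 15 13)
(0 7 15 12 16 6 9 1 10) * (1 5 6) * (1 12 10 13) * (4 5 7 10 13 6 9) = (0 10)(1 6 4 5 9 7 15 13)(12 16) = [10, 6, 2, 3, 5, 9, 4, 15, 8, 7, 0, 11, 16, 1, 14, 13, 12]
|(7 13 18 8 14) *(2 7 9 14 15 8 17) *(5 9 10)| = 20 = |(2 7 13 18 17)(5 9 14 10)(8 15)|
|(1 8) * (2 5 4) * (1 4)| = 5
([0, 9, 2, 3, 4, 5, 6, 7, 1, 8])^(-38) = [0, 9, 2, 3, 4, 5, 6, 7, 1, 8]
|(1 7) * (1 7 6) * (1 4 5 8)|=|(1 6 4 5 8)|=5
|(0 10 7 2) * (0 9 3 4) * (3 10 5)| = |(0 5 3 4)(2 9 10 7)| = 4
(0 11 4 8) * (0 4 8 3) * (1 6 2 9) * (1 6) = (0 11 8 4 3)(2 9 6) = [11, 1, 9, 0, 3, 5, 2, 7, 4, 6, 10, 8]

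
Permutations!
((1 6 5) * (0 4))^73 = (0 4)(1 6 5) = ((0 4)(1 6 5))^73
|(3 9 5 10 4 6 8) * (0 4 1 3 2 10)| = |(0 4 6 8 2 10 1 3 9 5)| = 10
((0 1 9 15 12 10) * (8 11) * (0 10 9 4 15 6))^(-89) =(0 4 12 6 1 15 9)(8 11)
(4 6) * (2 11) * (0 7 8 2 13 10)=(0 7 8 2 11 13 10)(4 6)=[7, 1, 11, 3, 6, 5, 4, 8, 2, 9, 0, 13, 12, 10]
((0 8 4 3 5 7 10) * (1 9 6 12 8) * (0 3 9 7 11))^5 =(12)(0 5 10 1 11 3 7)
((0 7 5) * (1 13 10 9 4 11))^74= ((0 7 5)(1 13 10 9 4 11))^74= (0 5 7)(1 10 4)(9 11 13)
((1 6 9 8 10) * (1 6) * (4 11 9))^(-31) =(4 6 10 8 9 11)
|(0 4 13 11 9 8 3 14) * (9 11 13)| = 6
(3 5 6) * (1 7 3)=(1 7 3 5 6)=[0, 7, 2, 5, 4, 6, 1, 3]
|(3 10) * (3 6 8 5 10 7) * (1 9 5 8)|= 10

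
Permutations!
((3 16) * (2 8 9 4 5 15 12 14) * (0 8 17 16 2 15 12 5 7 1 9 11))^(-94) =((0 8 11)(1 9 4 7)(2 17 16 3)(5 12 14 15))^(-94) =(0 11 8)(1 4)(2 16)(3 17)(5 14)(7 9)(12 15)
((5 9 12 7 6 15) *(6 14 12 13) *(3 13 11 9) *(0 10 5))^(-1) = (0 15 6 13 3 5 10)(7 12 14)(9 11)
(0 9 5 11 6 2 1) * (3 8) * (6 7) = (0 9 5 11 7 6 2 1)(3 8) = [9, 0, 1, 8, 4, 11, 2, 6, 3, 5, 10, 7]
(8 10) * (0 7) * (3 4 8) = (0 7)(3 4 8 10) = [7, 1, 2, 4, 8, 5, 6, 0, 10, 9, 3]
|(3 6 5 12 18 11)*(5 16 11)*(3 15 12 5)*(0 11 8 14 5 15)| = 18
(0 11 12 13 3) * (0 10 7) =(0 11 12 13 3 10 7) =[11, 1, 2, 10, 4, 5, 6, 0, 8, 9, 7, 12, 13, 3]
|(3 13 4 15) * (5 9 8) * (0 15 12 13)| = |(0 15 3)(4 12 13)(5 9 8)| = 3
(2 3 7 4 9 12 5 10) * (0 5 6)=[5, 1, 3, 7, 9, 10, 0, 4, 8, 12, 2, 11, 6]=(0 5 10 2 3 7 4 9 12 6)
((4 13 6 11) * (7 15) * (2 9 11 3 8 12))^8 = (15)(2 12 8 3 6 13 4 11 9)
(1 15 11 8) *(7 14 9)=(1 15 11 8)(7 14 9)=[0, 15, 2, 3, 4, 5, 6, 14, 1, 7, 10, 8, 12, 13, 9, 11]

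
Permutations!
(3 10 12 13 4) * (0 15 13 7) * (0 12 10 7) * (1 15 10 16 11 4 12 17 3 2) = (0 10 16 11 4 2 1 15 13 12)(3 7 17) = [10, 15, 1, 7, 2, 5, 6, 17, 8, 9, 16, 4, 0, 12, 14, 13, 11, 3]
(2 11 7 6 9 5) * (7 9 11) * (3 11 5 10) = [0, 1, 7, 11, 4, 2, 5, 6, 8, 10, 3, 9] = (2 7 6 5)(3 11 9 10)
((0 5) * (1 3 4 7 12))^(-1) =((0 5)(1 3 4 7 12))^(-1) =(0 5)(1 12 7 4 3)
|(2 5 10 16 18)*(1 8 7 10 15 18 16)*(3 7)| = 20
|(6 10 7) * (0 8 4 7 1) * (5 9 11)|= 21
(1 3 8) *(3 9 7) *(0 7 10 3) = (0 7)(1 9 10 3 8) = [7, 9, 2, 8, 4, 5, 6, 0, 1, 10, 3]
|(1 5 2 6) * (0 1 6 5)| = 2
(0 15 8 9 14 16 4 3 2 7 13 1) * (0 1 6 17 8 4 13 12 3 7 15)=(2 15 4 7 12 3)(6 17 8 9 14 16 13)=[0, 1, 15, 2, 7, 5, 17, 12, 9, 14, 10, 11, 3, 6, 16, 4, 13, 8]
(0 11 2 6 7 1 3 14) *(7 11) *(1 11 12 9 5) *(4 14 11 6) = (0 7 6 12 9 5 1 3 11 2 4 14) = [7, 3, 4, 11, 14, 1, 12, 6, 8, 5, 10, 2, 9, 13, 0]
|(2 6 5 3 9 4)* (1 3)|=7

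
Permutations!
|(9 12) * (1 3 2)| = |(1 3 2)(9 12)| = 6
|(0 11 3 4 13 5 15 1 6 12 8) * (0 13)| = 28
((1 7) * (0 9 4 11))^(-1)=(0 11 4 9)(1 7)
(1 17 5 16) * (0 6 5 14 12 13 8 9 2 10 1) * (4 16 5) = (0 6 4 16)(1 17 14 12 13 8 9 2 10) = [6, 17, 10, 3, 16, 5, 4, 7, 9, 2, 1, 11, 13, 8, 12, 15, 0, 14]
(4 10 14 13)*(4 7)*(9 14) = (4 10 9 14 13 7) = [0, 1, 2, 3, 10, 5, 6, 4, 8, 14, 9, 11, 12, 7, 13]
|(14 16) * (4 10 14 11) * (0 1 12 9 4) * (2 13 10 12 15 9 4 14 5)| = 28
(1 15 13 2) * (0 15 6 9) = (0 15 13 2 1 6 9) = [15, 6, 1, 3, 4, 5, 9, 7, 8, 0, 10, 11, 12, 2, 14, 13]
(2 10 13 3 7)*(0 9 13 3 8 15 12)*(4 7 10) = (0 9 13 8 15 12)(2 4 7)(3 10) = [9, 1, 4, 10, 7, 5, 6, 2, 15, 13, 3, 11, 0, 8, 14, 12]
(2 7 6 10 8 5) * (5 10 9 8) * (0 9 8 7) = (0 9 7 6 8 10 5 2) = [9, 1, 0, 3, 4, 2, 8, 6, 10, 7, 5]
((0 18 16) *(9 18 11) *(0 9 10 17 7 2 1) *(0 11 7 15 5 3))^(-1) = (0 3 5 15 17 10 11 1 2 7)(9 16 18)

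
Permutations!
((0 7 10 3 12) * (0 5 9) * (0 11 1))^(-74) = (0 11 5 3 7 1 9 12 10)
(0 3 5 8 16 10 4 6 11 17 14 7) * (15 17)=(0 3 5 8 16 10 4 6 11 15 17 14 7)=[3, 1, 2, 5, 6, 8, 11, 0, 16, 9, 4, 15, 12, 13, 7, 17, 10, 14]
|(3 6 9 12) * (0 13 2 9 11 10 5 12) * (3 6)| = 20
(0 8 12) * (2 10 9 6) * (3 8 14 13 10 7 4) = [14, 1, 7, 8, 3, 5, 2, 4, 12, 6, 9, 11, 0, 10, 13] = (0 14 13 10 9 6 2 7 4 3 8 12)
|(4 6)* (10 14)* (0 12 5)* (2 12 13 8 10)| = 8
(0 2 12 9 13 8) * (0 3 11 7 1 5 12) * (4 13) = (0 2)(1 5 12 9 4 13 8 3 11 7) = [2, 5, 0, 11, 13, 12, 6, 1, 3, 4, 10, 7, 9, 8]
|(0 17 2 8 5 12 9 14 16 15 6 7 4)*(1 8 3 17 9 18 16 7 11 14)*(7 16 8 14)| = 60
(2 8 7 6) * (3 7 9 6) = (2 8 9 6)(3 7) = [0, 1, 8, 7, 4, 5, 2, 3, 9, 6]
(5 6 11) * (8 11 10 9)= [0, 1, 2, 3, 4, 6, 10, 7, 11, 8, 9, 5]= (5 6 10 9 8 11)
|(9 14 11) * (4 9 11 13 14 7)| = |(4 9 7)(13 14)| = 6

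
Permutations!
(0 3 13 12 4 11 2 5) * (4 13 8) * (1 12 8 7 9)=(0 3 7 9 1 12 13 8 4 11 2 5)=[3, 12, 5, 7, 11, 0, 6, 9, 4, 1, 10, 2, 13, 8]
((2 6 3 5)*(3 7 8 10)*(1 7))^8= (10)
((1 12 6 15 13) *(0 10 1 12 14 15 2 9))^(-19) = ((0 10 1 14 15 13 12 6 2 9))^(-19) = (0 10 1 14 15 13 12 6 2 9)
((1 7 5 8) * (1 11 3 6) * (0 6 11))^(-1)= ((0 6 1 7 5 8)(3 11))^(-1)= (0 8 5 7 1 6)(3 11)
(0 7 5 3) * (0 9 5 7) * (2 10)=(2 10)(3 9 5)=[0, 1, 10, 9, 4, 3, 6, 7, 8, 5, 2]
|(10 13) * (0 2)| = 2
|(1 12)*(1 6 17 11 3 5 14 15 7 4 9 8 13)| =|(1 12 6 17 11 3 5 14 15 7 4 9 8 13)| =14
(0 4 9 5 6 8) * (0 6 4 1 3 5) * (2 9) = (0 1 3 5 4 2 9)(6 8) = [1, 3, 9, 5, 2, 4, 8, 7, 6, 0]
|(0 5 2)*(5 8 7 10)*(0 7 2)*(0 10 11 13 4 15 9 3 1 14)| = |(0 8 2 7 11 13 4 15 9 3 1 14)(5 10)| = 12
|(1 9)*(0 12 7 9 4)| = 6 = |(0 12 7 9 1 4)|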